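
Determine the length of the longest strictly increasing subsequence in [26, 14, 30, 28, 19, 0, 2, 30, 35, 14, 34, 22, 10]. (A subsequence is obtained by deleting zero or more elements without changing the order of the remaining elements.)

Let dp[i] be the longest increasing subsequence ending at position i. Then dp = [1, 1, 2, 2, 2, 1, 2, 3, 4, 3, 4, 4, 3].
The maximum is 4; one witness is 26, 28, 30, 35 at positions 1,4,8,9.

4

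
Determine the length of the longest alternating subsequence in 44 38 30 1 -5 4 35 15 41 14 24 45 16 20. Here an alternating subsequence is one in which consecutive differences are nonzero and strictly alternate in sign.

Track the best alternating length ending on an up-step vs a down-step at each position: up/down = 1/1, 1/2, 1/2, 1/2, 1/2, 3/2, 3/2, 3/4, 5/2, 3/6, 7/6, 7/1, 7/8, 9/8.
The maximum over both is 9; one such subsequence is 44, 30, 35, 15, 41, 14, 24, 16, 20.

9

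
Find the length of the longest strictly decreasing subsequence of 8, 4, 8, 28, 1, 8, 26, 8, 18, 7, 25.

4

One longest decreasing subsequence is 28, 26, 8, 7 (positions 4,7,8,10), of length 4; no longer one exists.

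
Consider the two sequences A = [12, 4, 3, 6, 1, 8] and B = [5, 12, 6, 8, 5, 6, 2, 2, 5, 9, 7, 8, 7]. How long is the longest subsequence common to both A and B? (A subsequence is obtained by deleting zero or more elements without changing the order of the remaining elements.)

Backtracking the LCS table gives one alignment: 12 (A1,B2) → 6 (A4,B6) → 8 (A6,B12).
So the longest common subsequence has length 3.

3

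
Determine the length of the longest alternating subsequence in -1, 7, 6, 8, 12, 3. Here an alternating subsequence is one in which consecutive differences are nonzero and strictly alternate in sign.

5

A longest alternating subsequence is -1, 7, 6, 8, 3 (positions 1,2,3,4,6); its 4 consecutive differences strictly alternate in sign, and length 5 is optimal.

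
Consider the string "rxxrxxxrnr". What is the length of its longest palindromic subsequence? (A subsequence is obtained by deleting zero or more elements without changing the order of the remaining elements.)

Using dp[i][j] = 2 + dp[i+1][j−1] if the ends match, else max(dp[i+1][j], dp[i][j−1]):
dp[1][10] = 7. A witness is rrxxxrr at positions 1,4,5,6,7,8,10.

7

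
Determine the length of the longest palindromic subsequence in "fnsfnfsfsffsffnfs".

14

One longest palindromic subsequence is sfnffsffsffnfs (positions 3,4,5,6,8,9,10,11,12,13,14,15,16,17); it reads the same forward and backward, and the interval DP gives dp[1][17] = 14.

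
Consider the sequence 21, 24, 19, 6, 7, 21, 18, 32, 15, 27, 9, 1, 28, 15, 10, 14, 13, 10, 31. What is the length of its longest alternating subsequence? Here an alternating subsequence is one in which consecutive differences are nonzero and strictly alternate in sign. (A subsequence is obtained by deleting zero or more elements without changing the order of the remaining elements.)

14

Track the best alternating length ending on an up-step vs a down-step at each position: up/down = 1/1, 2/1, 1/3, 1/3, 4/3, 4/3, 4/5, 6/1, 4/7, 8/7, 4/9, 1/9, 10/7, 10/11, 10/11, 12/11, 12/13, 10/13, 14/7.
The maximum over both is 14; one such subsequence is 21, 24, 19, 21, 18, 32, 15, 27, 9, 28, 10, 14, 13, 31.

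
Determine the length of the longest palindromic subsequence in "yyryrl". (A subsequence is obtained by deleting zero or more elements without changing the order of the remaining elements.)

3

One longest palindromic subsequence is ryr (positions 3,4,5); it reads the same forward and backward, and the interval DP gives dp[1][6] = 3.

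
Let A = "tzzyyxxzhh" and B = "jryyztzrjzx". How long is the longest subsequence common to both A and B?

4

Backtracking the LCS table gives one alignment: t (A1,B6) → z (A2,B7) → z (A3,B10) → x (A7,B11).
So the longest common subsequence has length 4.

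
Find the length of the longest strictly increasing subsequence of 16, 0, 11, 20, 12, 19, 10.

Let dp[i] be the longest increasing subsequence ending at position i. Then dp = [1, 1, 2, 3, 3, 4, 2].
The maximum is 4; one witness is 0, 11, 12, 19 at positions 2,3,5,6.

4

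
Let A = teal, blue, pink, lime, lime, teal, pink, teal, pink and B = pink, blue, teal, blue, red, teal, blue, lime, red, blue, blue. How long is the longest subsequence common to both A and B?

Backtracking the LCS table gives one alignment: teal (A1,B6) → blue (A2,B7) → lime (A4,B8).
So the longest common subsequence has length 3.

3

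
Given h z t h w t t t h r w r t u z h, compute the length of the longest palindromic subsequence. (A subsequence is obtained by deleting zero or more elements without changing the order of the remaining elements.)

One longest palindromic subsequence is hztwtttwtzh (positions 1,2,3,5,6,7,8,11,13,15,16); it reads the same forward and backward, and the interval DP gives dp[1][16] = 11.

11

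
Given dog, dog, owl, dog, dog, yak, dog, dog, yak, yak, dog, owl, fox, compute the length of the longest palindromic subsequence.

8

Using dp[i][j] = 2 + dp[i+1][j−1] if the ends match, else max(dp[i+1][j], dp[i][j−1]):
dp[1][13] = 8. A witness is owl dog yak dog dog yak dog owl at positions 3,4,6,7,8,10,11,12.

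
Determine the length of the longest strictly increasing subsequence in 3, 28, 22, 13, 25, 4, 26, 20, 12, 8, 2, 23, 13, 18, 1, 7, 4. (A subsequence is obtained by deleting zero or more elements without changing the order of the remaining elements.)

5

Let dp[i] be the longest increasing subsequence ending at position i. Then dp = [1, 2, 2, 2, 3, 2, 4, 3, 3, 3, 1, 4, 4, 5, 1, 3, 2].
The maximum is 5; one witness is 3, 4, 12, 13, 18 at positions 1,6,9,13,14.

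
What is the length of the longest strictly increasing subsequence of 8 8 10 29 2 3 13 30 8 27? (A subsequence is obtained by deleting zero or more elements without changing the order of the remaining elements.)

4

One longest increasing subsequence is 8, 10, 29, 30 (positions 1,3,4,8), of length 4; no longer one exists.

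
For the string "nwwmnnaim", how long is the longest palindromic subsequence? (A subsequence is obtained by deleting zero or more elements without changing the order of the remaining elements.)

4

Using dp[i][j] = 2 + dp[i+1][j−1] if the ends match, else max(dp[i+1][j], dp[i][j−1]):
dp[1][9] = 4. A witness is mnnm at positions 4,5,6,9.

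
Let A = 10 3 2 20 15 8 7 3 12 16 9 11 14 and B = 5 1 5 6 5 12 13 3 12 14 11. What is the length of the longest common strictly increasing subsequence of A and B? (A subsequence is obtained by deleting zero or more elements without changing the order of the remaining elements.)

3

A longest common strictly increasing subsequence is 3, 12, 14 (length 3); it appears in order in both A and B, and no longer such subsequence exists.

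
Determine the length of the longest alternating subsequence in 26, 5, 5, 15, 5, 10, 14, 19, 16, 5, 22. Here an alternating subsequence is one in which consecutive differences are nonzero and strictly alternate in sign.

Track the best alternating length ending on an up-step vs a down-step at each position: up/down = 1/1, 1/2, 1/2, 3/2, 1/4, 5/4, 5/4, 5/2, 5/6, 1/6, 7/2.
The maximum over both is 7; one such subsequence is 26, 5, 15, 5, 19, 16, 22.

7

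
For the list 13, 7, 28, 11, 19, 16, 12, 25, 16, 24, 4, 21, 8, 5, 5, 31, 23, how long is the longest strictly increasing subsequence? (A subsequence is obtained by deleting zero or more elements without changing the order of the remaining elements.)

6

One longest increasing subsequence is 7, 11, 12, 16, 24, 31 (positions 2,4,7,9,10,16), of length 6; no longer one exists.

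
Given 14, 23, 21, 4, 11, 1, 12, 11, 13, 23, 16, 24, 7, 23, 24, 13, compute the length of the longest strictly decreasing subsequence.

Let dp[i] be the longest decreasing subsequence ending at position i. Then dp = [1, 1, 2, 3, 3, 4, 3, 4, 3, 1, 3, 1, 5, 2, 1, 4].
The maximum is 5; one witness is 23, 21, 12, 11, 7 at positions 2,3,7,8,13.

5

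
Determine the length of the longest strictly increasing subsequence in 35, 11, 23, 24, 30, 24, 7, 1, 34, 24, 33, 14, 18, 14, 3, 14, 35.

Scanning left to right, the best length ending at each element is: 35→1, 11→1, 23→2, 24→3, 30→4, 24→3, 7→1, 1→1, 34→5, 24→3, 33→5, 14→2, 18→3, 14→2, 3→2, 14→3, 35→6.
So the longest increasing subsequence has length 6, e.g. 11, 23, 24, 30, 34, 35.

6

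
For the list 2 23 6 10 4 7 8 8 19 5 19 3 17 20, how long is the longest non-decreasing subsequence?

8

One longest non-decreasing subsequence is 2, 6, 7, 8, 8, 19, 19, 20 (positions 1,3,6,7,8,9,11,14), of length 8; no longer one exists.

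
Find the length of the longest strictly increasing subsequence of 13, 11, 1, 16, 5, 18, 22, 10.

4

One longest increasing subsequence is 13, 16, 18, 22 (positions 1,4,6,7), of length 4; no longer one exists.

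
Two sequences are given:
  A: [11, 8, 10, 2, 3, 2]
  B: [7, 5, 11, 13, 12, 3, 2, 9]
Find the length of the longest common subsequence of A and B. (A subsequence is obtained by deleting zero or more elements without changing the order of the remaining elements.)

3

Backtracking the LCS table gives one alignment: 11 (A1,B3) → 3 (A5,B6) → 2 (A6,B7).
So the longest common subsequence has length 3.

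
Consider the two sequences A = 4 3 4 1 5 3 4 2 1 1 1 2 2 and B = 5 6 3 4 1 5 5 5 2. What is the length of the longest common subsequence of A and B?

Backtracking the LCS table gives one alignment: 3 (A2,B3) → 4 (A3,B4) → 1 (A4,B5) → 5 (A5,B8) → 2 (A13,B9).
So the longest common subsequence has length 5.

5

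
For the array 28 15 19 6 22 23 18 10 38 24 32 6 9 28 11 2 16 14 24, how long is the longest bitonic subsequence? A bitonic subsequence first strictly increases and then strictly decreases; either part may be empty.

9

Let inc[i] be the LIS ending at i and dec[i] the longest strictly decreasing subsequence starting at i. inc = [1, 1, 2, 1, 3, 4, 2, 2, 5, 5, 6, 1, 2, 6, 3, 1, 4, 4, 5], dec = [6, 4, 5, 2, 5, 5, 4, 3, 5, 3, 4, 2, 2, 3, 2, 1, 2, 1, 1].
max_i inc[i]+dec[i]−1 = 9, with one witness 15, 19, 22, 23, 38, 32, 28, 16, 14.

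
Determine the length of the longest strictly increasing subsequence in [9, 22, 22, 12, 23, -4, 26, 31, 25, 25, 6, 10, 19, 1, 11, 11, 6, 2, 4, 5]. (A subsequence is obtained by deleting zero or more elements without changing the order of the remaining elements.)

Let dp[i] be the longest increasing subsequence ending at position i. Then dp = [1, 2, 2, 2, 3, 1, 4, 5, 4, 4, 2, 3, 4, 2, 4, 4, 3, 3, 4, 5].
The maximum is 5; one witness is 9, 22, 23, 26, 31 at positions 1,2,5,7,8.

5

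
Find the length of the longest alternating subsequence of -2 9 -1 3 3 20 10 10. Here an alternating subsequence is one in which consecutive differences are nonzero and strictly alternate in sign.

5

Track the best alternating length ending on an up-step vs a down-step at each position: up/down = 1/1, 2/1, 2/3, 4/3, 4/3, 4/1, 4/5, 4/5.
The maximum over both is 5; one such subsequence is -2, 9, -1, 20, 10.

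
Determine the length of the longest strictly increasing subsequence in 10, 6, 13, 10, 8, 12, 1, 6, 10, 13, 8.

4

Let dp[i] be the longest increasing subsequence ending at position i. Then dp = [1, 1, 2, 2, 2, 3, 1, 2, 3, 4, 3].
The maximum is 4; one witness is 6, 10, 12, 13 at positions 2,4,6,10.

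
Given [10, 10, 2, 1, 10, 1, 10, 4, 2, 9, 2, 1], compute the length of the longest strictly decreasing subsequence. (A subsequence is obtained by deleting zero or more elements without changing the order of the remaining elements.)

4

Let dp[i] be the longest decreasing subsequence ending at position i. Then dp = [1, 1, 2, 3, 1, 3, 1, 2, 3, 2, 3, 4].
The maximum is 4; one witness is 10, 4, 2, 1 at positions 1,8,9,12.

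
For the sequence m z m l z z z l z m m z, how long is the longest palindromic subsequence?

9

One longest palindromic subsequence is zmlzzzlmz (positions 2,3,4,5,6,7,8,11,12); it reads the same forward and backward, and the interval DP gives dp[1][12] = 9.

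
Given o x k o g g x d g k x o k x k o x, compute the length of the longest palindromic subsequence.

One longest palindromic subsequence is oxkoxkxokxo (positions 1,2,3,4,7,10,11,12,13,14,16); it reads the same forward and backward, and the interval DP gives dp[1][17] = 11.

11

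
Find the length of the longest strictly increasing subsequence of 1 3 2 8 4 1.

Scanning left to right, the best length ending at each element is: 1→1, 3→2, 2→2, 8→3, 4→3, 1→1.
So the longest increasing subsequence has length 3, e.g. 1, 3, 8.

3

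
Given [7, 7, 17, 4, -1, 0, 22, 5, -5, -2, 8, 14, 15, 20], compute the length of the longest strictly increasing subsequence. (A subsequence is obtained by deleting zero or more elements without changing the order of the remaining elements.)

7

Let dp[i] be the longest increasing subsequence ending at position i. Then dp = [1, 1, 2, 1, 1, 2, 3, 3, 1, 2, 4, 5, 6, 7].
The maximum is 7; one witness is -1, 0, 5, 8, 14, 15, 20 at positions 5,6,8,11,12,13,14.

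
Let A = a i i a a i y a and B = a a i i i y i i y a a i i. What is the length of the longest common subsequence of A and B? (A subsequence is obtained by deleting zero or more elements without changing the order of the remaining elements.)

6

Backtracking the LCS table gives one alignment: a (A1,B2) → i (A2,B7) → i (A3,B8) → a (A4,B10) → a (A5,B11) → i (A6,B13).
So the longest common subsequence has length 6.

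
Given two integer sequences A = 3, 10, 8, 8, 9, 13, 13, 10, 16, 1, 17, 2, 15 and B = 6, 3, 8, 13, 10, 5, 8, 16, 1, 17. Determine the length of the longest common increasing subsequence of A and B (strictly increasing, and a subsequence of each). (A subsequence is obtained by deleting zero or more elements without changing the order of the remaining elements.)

5

For each value that appears in both, track the longest common increasing run ending there.
The best achievable length is 5; one witness is 3, 8, 13, 16, 17 (A-positions 1,3,6,9,11, B-positions 2,3,4,8,10).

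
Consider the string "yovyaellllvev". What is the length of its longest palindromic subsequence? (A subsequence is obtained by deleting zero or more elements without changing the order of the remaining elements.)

One longest palindromic subsequence is vellllev (positions 3,6,7,8,9,10,12,13); it reads the same forward and backward, and the interval DP gives dp[1][13] = 8.

8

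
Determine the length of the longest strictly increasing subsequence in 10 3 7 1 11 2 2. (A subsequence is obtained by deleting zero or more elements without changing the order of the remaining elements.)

3

One longest increasing subsequence is 3, 7, 11 (positions 2,3,5), of length 3; no longer one exists.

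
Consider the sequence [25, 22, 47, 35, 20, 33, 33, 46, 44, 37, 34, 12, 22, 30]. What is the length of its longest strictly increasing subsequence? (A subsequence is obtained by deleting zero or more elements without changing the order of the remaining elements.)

Let dp[i] be the longest increasing subsequence ending at position i. Then dp = [1, 1, 2, 2, 1, 2, 2, 3, 3, 3, 3, 1, 2, 3].
The maximum is 3; one witness is 25, 35, 46 at positions 1,4,8.

3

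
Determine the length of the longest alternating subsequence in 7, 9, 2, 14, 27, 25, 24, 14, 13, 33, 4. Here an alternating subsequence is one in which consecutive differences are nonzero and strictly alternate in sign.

Track the best alternating length ending on an up-step vs a down-step at each position: up/down = 1/1, 2/1, 1/3, 4/1, 4/1, 4/5, 4/5, 4/5, 4/5, 6/1, 4/7.
The maximum over both is 7; one such subsequence is 7, 9, 2, 27, 25, 33, 4.

7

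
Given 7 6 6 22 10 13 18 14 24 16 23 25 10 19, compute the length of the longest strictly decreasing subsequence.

4

Scanning left to right, the best length ending at each element is: 7→1, 6→2, 6→2, 22→1, 10→2, 13→2, 18→2, 14→3, 24→1, 16→3, 23→2, 25→1, 10→4, 19→3.
So the longest decreasing subsequence has length 4, e.g. 22, 18, 14, 10.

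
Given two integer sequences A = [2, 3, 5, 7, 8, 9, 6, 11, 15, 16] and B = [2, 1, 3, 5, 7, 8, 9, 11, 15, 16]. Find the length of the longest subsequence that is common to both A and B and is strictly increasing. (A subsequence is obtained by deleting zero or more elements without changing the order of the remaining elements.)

9

A longest common strictly increasing subsequence is 2, 3, 5, 7, 8, 9, 11, 15, 16 (length 9); it appears in order in both A and B, and no longer such subsequence exists.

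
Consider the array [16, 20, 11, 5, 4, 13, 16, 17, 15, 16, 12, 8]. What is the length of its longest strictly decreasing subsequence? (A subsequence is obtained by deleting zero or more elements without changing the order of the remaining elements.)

Let dp[i] be the longest decreasing subsequence ending at position i. Then dp = [1, 1, 2, 3, 4, 2, 2, 2, 3, 3, 4, 5].
The maximum is 5; one witness is 20, 16, 15, 12, 8 at positions 2,7,9,11,12.

5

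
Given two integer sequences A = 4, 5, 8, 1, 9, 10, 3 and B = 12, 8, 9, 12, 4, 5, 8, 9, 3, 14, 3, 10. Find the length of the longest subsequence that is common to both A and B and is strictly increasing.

5

For each value that appears in both, track the longest common increasing run ending there.
The best achievable length is 5; one witness is 4, 5, 8, 9, 10 (A-positions 1,2,3,5,6, B-positions 5,6,7,8,12).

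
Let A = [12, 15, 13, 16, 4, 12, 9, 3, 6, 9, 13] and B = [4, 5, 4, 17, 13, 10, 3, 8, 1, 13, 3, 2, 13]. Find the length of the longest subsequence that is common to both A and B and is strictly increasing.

A longest common strictly increasing subsequence is 4, 13 (length 2); it appears in order in both A and B, and no longer such subsequence exists.

2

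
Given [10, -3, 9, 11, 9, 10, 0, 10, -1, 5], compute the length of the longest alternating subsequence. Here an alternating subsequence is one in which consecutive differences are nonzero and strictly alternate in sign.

9

A longest alternating subsequence is 10, -3, 11, 9, 10, 0, 10, -1, 5 (positions 1,2,4,5,6,7,8,9,10); its 8 consecutive differences strictly alternate in sign, and length 9 is optimal.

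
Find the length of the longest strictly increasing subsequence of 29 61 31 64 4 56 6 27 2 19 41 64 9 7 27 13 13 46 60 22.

Let dp[i] be the longest increasing subsequence ending at position i. Then dp = [1, 2, 2, 3, 1, 3, 2, 3, 1, 3, 4, 5, 3, 3, 4, 4, 4, 5, 6, 5].
The maximum is 6; one witness is 4, 6, 27, 41, 46, 60 at positions 5,7,8,11,18,19.

6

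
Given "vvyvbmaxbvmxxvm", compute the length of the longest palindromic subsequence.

7

Using dp[i][j] = 2 + dp[i+1][j−1] if the ends match, else max(dp[i+1][j], dp[i][j−1]):
dp[1][15] = 7. A witness is vvbxbvv at positions 2,4,5,8,9,10,14.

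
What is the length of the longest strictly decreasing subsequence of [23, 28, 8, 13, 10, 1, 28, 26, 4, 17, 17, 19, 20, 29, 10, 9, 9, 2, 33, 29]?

Let dp[i] be the longest decreasing subsequence ending at position i. Then dp = [1, 1, 2, 2, 3, 4, 1, 2, 4, 3, 3, 3, 3, 1, 4, 5, 5, 6, 1, 2].
The maximum is 6; one witness is 28, 26, 17, 10, 9, 2 at positions 2,8,10,15,16,18.

6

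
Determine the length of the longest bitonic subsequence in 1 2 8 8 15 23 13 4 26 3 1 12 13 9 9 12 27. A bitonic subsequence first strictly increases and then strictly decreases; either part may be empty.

Let inc[i] be the LIS ending at i and dec[i] the longest strictly decreasing subsequence starting at i. inc = [1, 2, 3, 3, 4, 5, 4, 3, 6, 3, 1, 4, 5, 4, 4, 5, 7], dec = [1, 2, 4, 4, 5, 5, 4, 3, 3, 2, 1, 2, 2, 1, 1, 1, 1].
max_i inc[i]+dec[i]−1 = 9, with one witness 1, 2, 8, 15, 23, 13, 4, 3, 1.

9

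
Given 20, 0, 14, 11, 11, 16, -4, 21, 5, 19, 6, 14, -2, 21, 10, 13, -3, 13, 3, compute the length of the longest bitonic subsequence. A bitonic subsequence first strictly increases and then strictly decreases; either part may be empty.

8

One longest bitonic subsequence is 0, 14, 16, 21, 19, 14, 13, 3 (positions 2,3,6,8,10,12,18,19): it rises to 21 then falls. Length 8 is optimal.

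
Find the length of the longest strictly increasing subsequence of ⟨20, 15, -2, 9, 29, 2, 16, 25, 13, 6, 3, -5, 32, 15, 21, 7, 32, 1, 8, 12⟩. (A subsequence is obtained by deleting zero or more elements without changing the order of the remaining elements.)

6

Let dp[i] be the longest increasing subsequence ending at position i. Then dp = [1, 1, 1, 2, 3, 2, 3, 4, 3, 3, 3, 1, 5, 4, 5, 4, 6, 2, 5, 6].
The maximum is 6; one witness is -2, 9, 13, 15, 21, 32 at positions 3,4,9,14,15,17.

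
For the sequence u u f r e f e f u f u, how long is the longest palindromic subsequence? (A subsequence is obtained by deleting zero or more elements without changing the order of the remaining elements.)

9

One longest palindromic subsequence is uufefefuu (positions 1,2,3,5,6,7,8,9,11); it reads the same forward and backward, and the interval DP gives dp[1][11] = 9.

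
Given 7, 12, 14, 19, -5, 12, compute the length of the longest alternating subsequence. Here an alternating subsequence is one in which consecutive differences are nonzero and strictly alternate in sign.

4

Track the best alternating length ending on an up-step vs a down-step at each position: up/down = 1/1, 2/1, 2/1, 2/1, 1/3, 4/3.
The maximum over both is 4; one such subsequence is 7, 12, -5, 12.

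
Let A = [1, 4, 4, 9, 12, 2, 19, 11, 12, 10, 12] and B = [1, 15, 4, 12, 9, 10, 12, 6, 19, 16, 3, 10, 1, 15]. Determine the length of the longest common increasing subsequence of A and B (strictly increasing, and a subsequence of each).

For each value that appears in both, track the longest common increasing run ending there.
The best achievable length is 5; one witness is 1, 4, 9, 10, 12 (A-positions 1,2,4,10,11, B-positions 1,3,5,6,7).

5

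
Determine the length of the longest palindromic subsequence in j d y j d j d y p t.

One longest palindromic subsequence is ydjdy (positions 3,5,6,7,8); it reads the same forward and backward, and the interval DP gives dp[1][10] = 5.

5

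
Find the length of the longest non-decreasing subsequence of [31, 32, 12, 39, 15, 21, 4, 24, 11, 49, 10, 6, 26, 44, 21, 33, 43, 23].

Scanning left to right, the best length ending at each element is: 31→1, 32→2, 12→1, 39→3, 15→2, 21→3, 4→1, 24→4, 11→2, 49→5, 10→2, 6→2, 26→5, 44→6, 21→4, 33→6, 43→7, 23→5.
So the longest non-decreasing subsequence has length 7, e.g. 12, 15, 21, 24, 26, 33, 43.

7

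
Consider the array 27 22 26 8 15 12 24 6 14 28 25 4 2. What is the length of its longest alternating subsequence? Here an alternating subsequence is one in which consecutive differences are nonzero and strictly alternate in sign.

10

A longest alternating subsequence is 27, 22, 26, 8, 15, 12, 24, 6, 28, 25 (positions 1,2,3,4,5,6,7,8,10,11); its 9 consecutive differences strictly alternate in sign, and length 10 is optimal.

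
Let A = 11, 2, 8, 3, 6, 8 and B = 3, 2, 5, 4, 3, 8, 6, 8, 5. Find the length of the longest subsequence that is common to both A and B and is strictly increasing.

For each value that appears in both, track the longest common increasing run ending there.
The best achievable length is 4; one witness is 2, 3, 6, 8 (A-positions 2,4,5,6, B-positions 2,5,7,8).

4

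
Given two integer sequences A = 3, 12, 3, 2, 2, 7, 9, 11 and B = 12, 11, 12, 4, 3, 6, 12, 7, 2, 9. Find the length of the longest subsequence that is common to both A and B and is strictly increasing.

3

A longest common strictly increasing subsequence is 3, 7, 9 (length 3); it appears in order in both A and B, and no longer such subsequence exists.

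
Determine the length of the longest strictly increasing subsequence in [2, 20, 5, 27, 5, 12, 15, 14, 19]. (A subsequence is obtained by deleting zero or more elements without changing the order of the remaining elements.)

One longest increasing subsequence is 2, 5, 12, 15, 19 (positions 1,3,6,7,9), of length 5; no longer one exists.

5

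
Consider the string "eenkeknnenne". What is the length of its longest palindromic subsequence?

One longest palindromic subsequence is eenkeknee (positions 1,2,3,4,5,6,8,9,12); it reads the same forward and backward, and the interval DP gives dp[1][12] = 9.

9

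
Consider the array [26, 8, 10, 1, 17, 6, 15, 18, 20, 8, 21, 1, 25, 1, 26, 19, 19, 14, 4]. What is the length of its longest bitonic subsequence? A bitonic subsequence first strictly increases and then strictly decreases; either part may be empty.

11

One longest bitonic subsequence is 8, 10, 17, 18, 20, 21, 25, 26, 19, 14, 4 (positions 2,3,5,8,9,11,13,15,17,18,19): it rises to 26 then falls. Length 11 is optimal.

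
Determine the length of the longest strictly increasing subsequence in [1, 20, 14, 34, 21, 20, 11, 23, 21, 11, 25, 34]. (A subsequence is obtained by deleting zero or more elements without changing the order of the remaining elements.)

6

One longest increasing subsequence is 1, 20, 21, 23, 25, 34 (positions 1,2,5,8,11,12), of length 6; no longer one exists.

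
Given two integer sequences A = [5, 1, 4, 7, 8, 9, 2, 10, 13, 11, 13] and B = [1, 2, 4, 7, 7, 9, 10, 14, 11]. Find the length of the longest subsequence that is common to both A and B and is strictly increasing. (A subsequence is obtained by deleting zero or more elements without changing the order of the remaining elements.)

6

For each value that appears in both, track the longest common increasing run ending there.
The best achievable length is 6; one witness is 1, 4, 7, 9, 10, 11 (A-positions 2,3,4,6,8,10, B-positions 1,3,4,6,7,9).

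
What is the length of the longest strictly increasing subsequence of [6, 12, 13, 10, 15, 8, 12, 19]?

Let dp[i] be the longest increasing subsequence ending at position i. Then dp = [1, 2, 3, 2, 4, 2, 3, 5].
The maximum is 5; one witness is 6, 12, 13, 15, 19 at positions 1,2,3,5,8.

5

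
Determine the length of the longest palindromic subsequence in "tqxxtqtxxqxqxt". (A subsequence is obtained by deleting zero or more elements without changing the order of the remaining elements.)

Using dp[i][j] = 2 + dp[i+1][j−1] if the ends match, else max(dp[i+1][j], dp[i][j−1]):
dp[1][14] = 11. A witness is tqxxtqtxxqt at positions 1,2,3,4,5,6,7,9,11,12,14.

11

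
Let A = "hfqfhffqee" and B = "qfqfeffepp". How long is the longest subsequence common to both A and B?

6

A longest common subsequence is fqfffe (length 6); the LCS DP confirms no longer common subsequence exists.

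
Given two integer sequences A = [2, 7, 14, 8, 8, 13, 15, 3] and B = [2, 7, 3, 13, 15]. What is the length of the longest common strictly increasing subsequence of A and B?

4

For each value that appears in both, track the longest common increasing run ending there.
The best achievable length is 4; one witness is 2, 7, 13, 15 (A-positions 1,2,6,7, B-positions 1,2,4,5).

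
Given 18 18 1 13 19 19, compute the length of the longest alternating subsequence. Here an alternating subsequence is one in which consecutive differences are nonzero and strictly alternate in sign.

3

A longest alternating subsequence is 18, 1, 13 (positions 1,3,4); its 2 consecutive differences strictly alternate in sign, and length 3 is optimal.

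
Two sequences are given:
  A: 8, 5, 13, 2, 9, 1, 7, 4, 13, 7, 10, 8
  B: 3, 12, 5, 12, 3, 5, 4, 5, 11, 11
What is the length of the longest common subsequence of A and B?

2

Backtracking the LCS table gives one alignment: 5 (A2,B6) → 4 (A8,B7).
So the longest common subsequence has length 2.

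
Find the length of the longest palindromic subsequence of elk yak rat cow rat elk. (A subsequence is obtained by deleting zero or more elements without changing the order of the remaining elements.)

5

One longest palindromic subsequence is elk rat cow rat elk (positions 1,3,4,5,6); it reads the same forward and backward, and the interval DP gives dp[1][6] = 5.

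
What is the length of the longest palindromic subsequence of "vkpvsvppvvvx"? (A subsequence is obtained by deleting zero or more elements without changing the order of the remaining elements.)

8

Using dp[i][j] = 2 + dp[i+1][j−1] if the ends match, else max(dp[i+1][j], dp[i][j−1]):
dp[1][12] = 8. A witness is vvvppvvv at positions 1,4,6,7,8,9,10,11.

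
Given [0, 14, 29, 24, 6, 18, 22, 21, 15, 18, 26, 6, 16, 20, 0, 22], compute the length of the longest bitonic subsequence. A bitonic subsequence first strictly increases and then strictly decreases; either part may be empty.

9

Let inc[i] be the LIS ending at i and dec[i] the longest strictly decreasing subsequence starting at i. inc = [1, 2, 3, 3, 2, 3, 4, 4, 3, 4, 5, 2, 4, 5, 1, 6], dec = [1, 3, 7, 6, 2, 4, 5, 4, 3, 3, 3, 2, 2, 2, 1, 1].
max_i inc[i]+dec[i]−1 = 9, with one witness 0, 14, 29, 24, 22, 21, 18, 16, 0.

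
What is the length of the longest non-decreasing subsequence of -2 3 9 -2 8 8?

One longest non-decreasing subsequence is -2, 3, 8, 8 (positions 1,2,5,6), of length 4; no longer one exists.

4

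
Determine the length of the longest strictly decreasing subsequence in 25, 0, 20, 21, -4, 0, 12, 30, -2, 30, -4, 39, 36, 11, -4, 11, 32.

Scanning left to right, the best length ending at each element is: 25→1, 0→2, 20→2, 21→2, -4→3, 0→3, 12→3, 30→1, -2→4, 30→1, -4→5, 39→1, 36→2, 11→4, -4→5, 11→4, 32→3.
So the longest decreasing subsequence has length 5, e.g. 25, 20, 0, -2, -4.

5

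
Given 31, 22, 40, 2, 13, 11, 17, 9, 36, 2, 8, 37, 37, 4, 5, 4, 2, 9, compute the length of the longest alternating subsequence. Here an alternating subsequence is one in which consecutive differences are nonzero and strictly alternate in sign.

A longest alternating subsequence is 31, 22, 40, 2, 13, 11, 17, 9, 36, 2, 8, 4, 5, 4, 9 (positions 1,2,3,4,5,6,7,8,9,10,11,14,15,16,18); its 14 consecutive differences strictly alternate in sign, and length 15 is optimal.

15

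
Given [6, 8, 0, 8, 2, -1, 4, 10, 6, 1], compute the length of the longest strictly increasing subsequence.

4

Let dp[i] be the longest increasing subsequence ending at position i. Then dp = [1, 2, 1, 2, 2, 1, 3, 4, 4, 2].
The maximum is 4; one witness is 0, 2, 4, 10 at positions 3,5,7,8.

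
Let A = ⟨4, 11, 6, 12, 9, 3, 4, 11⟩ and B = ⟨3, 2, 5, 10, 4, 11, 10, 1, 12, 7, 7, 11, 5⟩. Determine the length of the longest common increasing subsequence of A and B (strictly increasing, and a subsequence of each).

3

A longest common strictly increasing subsequence is 3, 4, 11 (length 3); it appears in order in both A and B, and no longer such subsequence exists.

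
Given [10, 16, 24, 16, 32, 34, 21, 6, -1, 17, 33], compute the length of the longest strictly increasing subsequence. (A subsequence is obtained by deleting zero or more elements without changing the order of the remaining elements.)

Scanning left to right, the best length ending at each element is: 10→1, 16→2, 24→3, 16→2, 32→4, 34→5, 21→3, 6→1, -1→1, 17→3, 33→5.
So the longest increasing subsequence has length 5, e.g. 10, 16, 24, 32, 34.

5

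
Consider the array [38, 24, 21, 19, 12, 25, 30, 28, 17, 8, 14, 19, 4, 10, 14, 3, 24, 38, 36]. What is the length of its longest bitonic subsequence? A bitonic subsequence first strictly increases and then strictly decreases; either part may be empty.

Let inc[i] be the LIS ending at i and dec[i] the longest strictly decreasing subsequence starting at i. inc = [1, 1, 1, 1, 1, 2, 3, 3, 2, 1, 2, 3, 1, 2, 3, 1, 4, 5, 5], dec = [8, 7, 6, 5, 4, 5, 6, 5, 4, 3, 3, 3, 2, 2, 2, 1, 1, 2, 1].
max_i inc[i]+dec[i]−1 = 8, with one witness 38, 24, 21, 19, 17, 14, 10, 3.

8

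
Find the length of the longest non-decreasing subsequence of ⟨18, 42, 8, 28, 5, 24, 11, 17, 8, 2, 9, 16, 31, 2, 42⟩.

One longest non-decreasing subsequence is 8, 8, 9, 16, 31, 42 (positions 3,9,11,12,13,15), of length 6; no longer one exists.

6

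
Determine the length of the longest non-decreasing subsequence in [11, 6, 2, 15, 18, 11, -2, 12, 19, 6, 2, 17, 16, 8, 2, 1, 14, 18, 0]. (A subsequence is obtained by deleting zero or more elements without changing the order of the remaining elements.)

5

Scanning left to right, the best length ending at each element is: 11→1, 6→1, 2→1, 15→2, 18→3, 11→2, -2→1, 12→3, 19→4, 6→2, 2→2, 17→4, 16→4, 8→3, 2→3, 1→2, 14→4, 18→5, 0→2.
So the longest non-decreasing subsequence has length 5, e.g. 11, 11, 12, 17, 18.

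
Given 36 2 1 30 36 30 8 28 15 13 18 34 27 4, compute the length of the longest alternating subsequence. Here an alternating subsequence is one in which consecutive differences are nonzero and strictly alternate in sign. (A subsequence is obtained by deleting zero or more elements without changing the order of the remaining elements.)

Track the best alternating length ending on an up-step vs a down-step at each position: up/down = 1/1, 1/2, 1/2, 3/2, 3/1, 3/4, 3/4, 5/4, 5/6, 5/6, 7/6, 7/4, 7/8, 3/8.
The maximum over both is 8; one such subsequence is 36, 2, 30, 8, 28, 15, 34, 27.

8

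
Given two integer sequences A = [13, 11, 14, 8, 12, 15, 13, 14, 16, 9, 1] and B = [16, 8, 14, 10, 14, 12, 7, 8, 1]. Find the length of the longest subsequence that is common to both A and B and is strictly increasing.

A longest common strictly increasing subsequence is 8, 14 (length 2); it appears in order in both A and B, and no longer such subsequence exists.

2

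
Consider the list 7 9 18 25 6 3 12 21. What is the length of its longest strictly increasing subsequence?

4

Let dp[i] be the longest increasing subsequence ending at position i. Then dp = [1, 2, 3, 4, 1, 1, 3, 4].
The maximum is 4; one witness is 7, 9, 18, 25 at positions 1,2,3,4.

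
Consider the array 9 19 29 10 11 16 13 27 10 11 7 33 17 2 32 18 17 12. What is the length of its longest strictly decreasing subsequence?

Let dp[i] be the longest decreasing subsequence ending at position i. Then dp = [1, 1, 1, 2, 2, 2, 3, 2, 4, 4, 5, 1, 3, 6, 2, 3, 4, 5].
The maximum is 6; one witness is 19, 16, 13, 10, 7, 2 at positions 2,6,7,9,11,14.

6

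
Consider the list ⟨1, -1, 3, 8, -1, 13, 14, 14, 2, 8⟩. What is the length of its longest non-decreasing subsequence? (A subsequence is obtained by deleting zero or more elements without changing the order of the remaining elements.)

One longest non-decreasing subsequence is 1, 3, 8, 13, 14, 14 (positions 1,3,4,6,7,8), of length 6; no longer one exists.

6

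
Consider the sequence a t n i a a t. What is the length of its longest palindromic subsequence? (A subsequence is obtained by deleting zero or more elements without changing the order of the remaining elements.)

4

Using dp[i][j] = 2 + dp[i+1][j−1] if the ends match, else max(dp[i+1][j], dp[i][j−1]):
dp[1][7] = 4. A witness is taat at positions 2,5,6,7.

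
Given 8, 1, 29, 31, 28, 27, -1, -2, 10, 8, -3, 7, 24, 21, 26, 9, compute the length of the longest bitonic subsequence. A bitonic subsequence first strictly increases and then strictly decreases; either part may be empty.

One longest bitonic subsequence is 8, 29, 31, 28, 27, 24, 21, 9 (positions 1,3,4,5,6,13,14,16): it rises to 31 then falls. Length 8 is optimal.

8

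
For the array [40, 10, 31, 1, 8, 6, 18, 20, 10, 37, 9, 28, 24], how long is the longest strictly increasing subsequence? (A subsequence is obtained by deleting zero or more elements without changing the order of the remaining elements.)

5

Scanning left to right, the best length ending at each element is: 40→1, 10→1, 31→2, 1→1, 8→2, 6→2, 18→3, 20→4, 10→3, 37→5, 9→3, 28→5, 24→5.
So the longest increasing subsequence has length 5, e.g. 1, 8, 18, 20, 37.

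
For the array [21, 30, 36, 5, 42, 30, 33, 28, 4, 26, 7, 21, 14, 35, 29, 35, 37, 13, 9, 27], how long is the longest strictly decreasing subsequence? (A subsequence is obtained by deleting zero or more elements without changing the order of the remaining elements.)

Scanning left to right, the best length ending at each element is: 21→1, 30→1, 36→1, 5→2, 42→1, 30→2, 33→2, 28→3, 4→4, 26→4, 7→5, 21→5, 14→6, 35→2, 29→3, 35→2, 37→2, 13→7, 9→8, 27→4.
So the longest decreasing subsequence has length 8, e.g. 36, 30, 28, 26, 21, 14, 13, 9.

8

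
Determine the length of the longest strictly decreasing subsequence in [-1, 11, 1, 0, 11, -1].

4

Scanning left to right, the best length ending at each element is: -1→1, 11→1, 1→2, 0→3, 11→1, -1→4.
So the longest decreasing subsequence has length 4, e.g. 11, 1, 0, -1.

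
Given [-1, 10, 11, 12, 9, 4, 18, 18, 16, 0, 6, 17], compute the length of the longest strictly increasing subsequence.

6

Scanning left to right, the best length ending at each element is: -1→1, 10→2, 11→3, 12→4, 9→2, 4→2, 18→5, 18→5, 16→5, 0→2, 6→3, 17→6.
So the longest increasing subsequence has length 6, e.g. -1, 10, 11, 12, 16, 17.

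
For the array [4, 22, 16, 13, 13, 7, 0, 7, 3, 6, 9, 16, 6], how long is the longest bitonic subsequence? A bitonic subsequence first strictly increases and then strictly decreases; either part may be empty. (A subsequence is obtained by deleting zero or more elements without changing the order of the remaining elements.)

6

One longest bitonic subsequence is 4, 22, 16, 13, 9, 6 (positions 1,2,3,5,11,13): it rises to 22 then falls. Length 6 is optimal.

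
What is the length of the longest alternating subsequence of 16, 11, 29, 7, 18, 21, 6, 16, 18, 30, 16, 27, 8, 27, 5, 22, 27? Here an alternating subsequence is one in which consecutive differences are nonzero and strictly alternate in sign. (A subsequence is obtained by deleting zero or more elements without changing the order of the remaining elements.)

13

Track the best alternating length ending on an up-step vs a down-step at each position: up/down = 1/1, 1/2, 3/1, 1/4, 5/4, 5/4, 1/6, 7/6, 7/6, 7/1, 7/8, 9/8, 7/10, 11/8, 1/12, 13/12, 13/8.
The maximum over both is 13; one such subsequence is 16, 11, 29, 7, 18, 6, 18, 16, 27, 8, 27, 5, 22.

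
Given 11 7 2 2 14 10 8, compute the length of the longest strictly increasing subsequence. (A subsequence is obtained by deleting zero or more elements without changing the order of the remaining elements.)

Let dp[i] be the longest increasing subsequence ending at position i. Then dp = [1, 1, 1, 1, 2, 2, 2].
The maximum is 2; one witness is 11, 14 at positions 1,5.

2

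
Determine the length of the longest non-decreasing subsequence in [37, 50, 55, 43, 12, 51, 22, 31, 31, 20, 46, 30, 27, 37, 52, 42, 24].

6

One longest non-decreasing subsequence is 12, 22, 31, 31, 46, 52 (positions 5,7,8,9,11,15), of length 6; no longer one exists.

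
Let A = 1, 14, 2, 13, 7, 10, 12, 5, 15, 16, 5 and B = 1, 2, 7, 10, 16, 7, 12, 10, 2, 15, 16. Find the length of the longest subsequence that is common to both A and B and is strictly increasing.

7

A longest common strictly increasing subsequence is 1, 2, 7, 10, 12, 15, 16 (length 7); it appears in order in both A and B, and no longer such subsequence exists.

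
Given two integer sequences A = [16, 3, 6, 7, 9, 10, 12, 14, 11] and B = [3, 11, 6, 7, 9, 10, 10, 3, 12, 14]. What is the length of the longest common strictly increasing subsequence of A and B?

A longest common strictly increasing subsequence is 3, 6, 7, 9, 10, 12, 14 (length 7); it appears in order in both A and B, and no longer such subsequence exists.

7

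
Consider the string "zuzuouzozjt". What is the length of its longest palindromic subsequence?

One longest palindromic subsequence is zzuouzz (positions 1,3,4,5,6,7,9); it reads the same forward and backward, and the interval DP gives dp[1][11] = 7.

7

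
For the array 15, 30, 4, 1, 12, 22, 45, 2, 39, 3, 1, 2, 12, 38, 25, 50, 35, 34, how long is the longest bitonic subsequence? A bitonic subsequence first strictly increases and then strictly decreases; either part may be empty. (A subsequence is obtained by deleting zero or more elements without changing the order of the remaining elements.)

One longest bitonic subsequence is 4, 12, 22, 45, 39, 38, 35, 34 (positions 3,5,6,7,9,14,17,18): it rises to 45 then falls. Length 8 is optimal.

8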